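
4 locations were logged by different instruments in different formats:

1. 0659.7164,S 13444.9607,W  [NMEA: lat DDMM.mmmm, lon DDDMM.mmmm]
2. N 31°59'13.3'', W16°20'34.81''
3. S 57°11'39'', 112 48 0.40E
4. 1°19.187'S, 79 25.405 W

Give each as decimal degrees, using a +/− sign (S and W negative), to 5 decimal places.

1. -6.99527, -134.74935
2. 31.98703, -16.34300
3. -57.19417, 112.80011
4. -1.31978, -79.42342

Point 1:
  φ: degrees = first 2 digits = 6, minutes = 59.7164; 6 + 59.7164/60 = 6.995273
  S ⇒ negate
  λ: degrees = first 3 digits = 134, minutes = 44.9607; 134 + 44.9607/60 = 134.749345
  W → negative
Point 2:
  φ: 31° + 59/60 + 13.3/3600 = 31 + 0.983333 + 0.003694 = 31.987028
  N ⇒ keep positive
  Lon: 16° + 20/60 + 34.81/3600 = 16 + 0.333333 + 0.009669 = 16.343003
  hemisphere W, so the sign is −
Point 3:
  Latitude: 57° + 11/60 + 39/3600 = 57 + 0.183333 + 0.010833 = 57.194167
  hemisphere S, so the sign is −
  λ: 112° + 48/60 + 0.4/3600 = 112 + 0.800000 + 0.000111 = 112.800111
  E → positive
Point 4:
  φ: 19.187′ = 0.319783°; total 1.319783
  hemisphere S, so the sign is −
  Longitude: 79 + 25.405/60 = 79.423417
  W → negative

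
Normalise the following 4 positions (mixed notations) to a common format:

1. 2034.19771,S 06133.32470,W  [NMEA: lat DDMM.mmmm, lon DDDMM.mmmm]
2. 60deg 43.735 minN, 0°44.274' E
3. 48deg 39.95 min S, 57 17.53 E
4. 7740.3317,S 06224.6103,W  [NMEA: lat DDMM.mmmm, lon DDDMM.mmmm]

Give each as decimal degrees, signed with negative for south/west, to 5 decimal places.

1. -20.56996, -61.55541
2. 60.72892, 0.73790
3. -48.66583, 57.29217
4. -77.67220, -62.41017

Point 1:
  φ: split at 2 digits → 20° and 34.19771′; 20 + 34.19771/60 = 20.569962
  S → negative
  λ: degrees = first 3 digits = 61, minutes = 33.3247; 61 + 33.3247/60 = 61.555412
  hemisphere W, so the sign is −
Point 2:
  Latitude: 60 + 43.735/60 = 60.728917
  N ⇒ keep positive
  λ: 44.274′ = 0.737900°; total 0.737900
  E ⇒ keep positive
Point 3:
  Latitude: 39.95′ = 0.665833°; total 48.665833
  S ⇒ negate
  Longitude: 17.53′ = 0.292167°; total 57.292167
  E → positive
Point 4:
  Latitude: degrees = first 2 digits = 77, minutes = 40.3317; 77 + 40.3317/60 = 77.672195
  S → negative
  λ: split at 3 digits → 062° and 24.6103′; 62 + 24.6103/60 = 62.410172
  hemisphere W, so the sign is −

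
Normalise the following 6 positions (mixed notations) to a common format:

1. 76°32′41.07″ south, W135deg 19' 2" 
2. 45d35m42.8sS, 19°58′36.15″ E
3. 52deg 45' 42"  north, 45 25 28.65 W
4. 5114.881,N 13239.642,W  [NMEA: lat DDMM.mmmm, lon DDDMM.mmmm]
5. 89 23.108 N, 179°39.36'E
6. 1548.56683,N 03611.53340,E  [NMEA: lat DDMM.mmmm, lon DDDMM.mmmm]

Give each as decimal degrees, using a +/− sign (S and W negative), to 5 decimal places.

1. -76.54474, -135.31722
2. -45.59522, 19.97671
3. 52.76167, -45.42463
4. 51.24802, -132.66070
5. 89.38513, 179.65600
6. 15.80945, 36.19222

Point 1:
  φ: 32′ + 41.07″ = 32.68450′; 76 + 32.68450/60 = 76.544742
  S ⇒ negate
  Lon: 135 + 19/60 + 2/3600 = 135.317222
  hemisphere W, so the sign is −
Point 2:
  φ: 45 + 35/60 + 42.8/3600 = 45.595222
  S → negative
  λ: 19° + 58/60 + 36.15/3600 = 19 + 0.966667 + 0.010042 = 19.976708
  E ⇒ keep positive
Point 3:
  Lat: 52 + 45/60 + 42/3600 = 52.761667
  N → positive
  λ: 45° + 25/60 + 28.65/3600 = 45 + 0.416667 + 0.007958 = 45.424625
  W ⇒ negate
Point 4:
  Lat: degrees = first 2 digits = 51, minutes = 14.881; 51 + 14.881/60 = 51.248017
  N → positive
  Longitude: split at 3 digits → 132° and 39.642′; 132 + 39.642/60 = 132.660700
  hemisphere W, so the sign is −
Point 5:
  φ: 89 + 23.108/60 = 89.385133
  N ⇒ keep positive
  λ: 39.36′ = 0.656000°; total 179.656000
  E ⇒ keep positive
Point 6:
  φ: split at 2 digits → 15° and 48.56683′; 15 + 48.56683/60 = 15.809447
  N → positive
  Lon: degrees = first 3 digits = 36, minutes = 11.5334; 36 + 11.5334/60 = 36.192223
  E → positive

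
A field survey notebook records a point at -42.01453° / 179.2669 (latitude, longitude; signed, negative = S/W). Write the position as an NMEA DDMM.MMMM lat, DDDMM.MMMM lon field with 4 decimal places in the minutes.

4200.8718,S / 17916.0140,E

Latitude is negative → S; |value| = 42.014530
φ: 42° + 0.014530 × 60 = 42° 0.871800′
Lon: minutes = (179.266900 − 179) × 60 = 16.014000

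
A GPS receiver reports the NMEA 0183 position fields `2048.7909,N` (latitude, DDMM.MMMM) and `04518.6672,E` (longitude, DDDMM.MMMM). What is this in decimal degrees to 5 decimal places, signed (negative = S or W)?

20.81318, 45.31112

φ: degrees = first 2 digits = 20, minutes = 48.7909; 20 + 48.7909/60 = 20.813182
N ⇒ keep positive
Longitude: split at 3 digits → 045° and 18.6672′; 45 + 18.6672/60 = 45.311120
E → positive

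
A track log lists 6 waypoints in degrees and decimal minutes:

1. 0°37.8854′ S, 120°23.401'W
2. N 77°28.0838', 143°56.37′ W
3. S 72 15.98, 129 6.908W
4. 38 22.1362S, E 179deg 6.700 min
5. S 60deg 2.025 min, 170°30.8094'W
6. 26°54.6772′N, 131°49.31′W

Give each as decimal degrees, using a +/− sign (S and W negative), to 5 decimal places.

Point 1:
  Lat: 0 + 37.8854/60 = 0.631423
  S → negative
  Longitude: 23.401′ = 0.390017°; total 120.390017
  hemisphere W, so the sign is −
Point 2:
  Latitude: 28.0838′ = 0.468063°; total 77.468063
  N ⇒ keep positive
  λ: 143 + 56.37/60 = 143.939500
  W ⇒ negate
Point 3:
  φ: 15.98′ = 0.266333°; total 72.266333
  S ⇒ negate
  Longitude: 6.908′ = 0.115133°; total 129.115133
  W ⇒ negate
Point 4:
  Lat: 38 + 22.1362/60 = 38.368937
  S ⇒ negate
  λ: 6.7′ = 0.111667°; total 179.111667
  E → positive
Point 5:
  Lat: 2.025′ = 0.033750°; total 60.033750
  S ⇒ negate
  Longitude: 30.8094′ = 0.513490°; total 170.513490
  W ⇒ negate
Point 6:
  Lat: 54.6772′ = 0.911287°; total 26.911287
  N ⇒ keep positive
  Longitude: 49.31′ = 0.821833°; total 131.821833
  hemisphere W, so the sign is −

1. -0.63142, -120.39002
2. 77.46806, -143.93950
3. -72.26633, -129.11513
4. -38.36894, 179.11167
5. -60.03375, -170.51349
6. 26.91129, -131.82183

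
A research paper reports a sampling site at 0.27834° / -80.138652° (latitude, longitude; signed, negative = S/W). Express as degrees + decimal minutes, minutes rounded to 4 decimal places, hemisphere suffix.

0° 16.7004′ N, 80° 8.3191′ W

Lat: fractional part 0.278340 → 16.700400 minutes
Longitude is negative → W; |value| = 80.138652
λ: minutes = (80.138652 − 80) × 60 = 8.319120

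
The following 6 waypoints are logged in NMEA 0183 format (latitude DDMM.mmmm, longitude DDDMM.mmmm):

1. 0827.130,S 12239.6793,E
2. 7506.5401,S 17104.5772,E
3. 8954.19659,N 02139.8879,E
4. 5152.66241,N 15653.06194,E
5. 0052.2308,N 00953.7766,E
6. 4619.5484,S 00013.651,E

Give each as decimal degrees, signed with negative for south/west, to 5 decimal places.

Point 1:
  Lat: split at 2 digits → 08° and 27.13′; 8 + 27.13/60 = 8.452167
  S → negative
  Longitude: degrees = first 3 digits = 122, minutes = 39.6793; 122 + 39.6793/60 = 122.661322
  E ⇒ keep positive
Point 2:
  Latitude: degrees = first 2 digits = 75, minutes = 6.5401; 75 + 6.5401/60 = 75.109002
  S → negative
  Lon: split at 3 digits → 171° and 4.5772′; 171 + 4.5772/60 = 171.076287
  E ⇒ keep positive
Point 3:
  Latitude: degrees = first 2 digits = 89, minutes = 54.19659; 89 + 54.19659/60 = 89.903277
  N → positive
  Lon: split at 3 digits → 021° and 39.8879′; 21 + 39.8879/60 = 21.664798
  E ⇒ keep positive
Point 4:
  Lat: split at 2 digits → 51° and 52.66241′; 51 + 52.66241/60 = 51.877707
  N → positive
  λ: split at 3 digits → 156° and 53.06194′; 156 + 53.06194/60 = 156.884366
  E ⇒ keep positive
Point 5:
  φ: split at 2 digits → 00° and 52.2308′; 0 + 52.2308/60 = 0.870513
  N ⇒ keep positive
  Longitude: degrees = first 3 digits = 9, minutes = 53.7766; 9 + 53.7766/60 = 9.896277
  E ⇒ keep positive
Point 6:
  φ: split at 2 digits → 46° and 19.5484′; 46 + 19.5484/60 = 46.325807
  S ⇒ negate
  λ: split at 3 digits → 000° and 13.651′; 0 + 13.651/60 = 0.227517
  E ⇒ keep positive

1. -8.45217, 122.66132
2. -75.10900, 171.07629
3. 89.90328, 21.66480
4. 51.87771, 156.88437
5. 0.87051, 9.89628
6. -46.32581, 0.22752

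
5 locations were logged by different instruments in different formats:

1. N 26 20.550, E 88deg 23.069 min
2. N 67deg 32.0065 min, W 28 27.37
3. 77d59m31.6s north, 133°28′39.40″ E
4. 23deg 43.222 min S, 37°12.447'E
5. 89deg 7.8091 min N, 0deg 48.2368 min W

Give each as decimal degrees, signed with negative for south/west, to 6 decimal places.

Point 1:
  Lat: 20.55′ = 0.342500°; total 26.3425000
  N ⇒ keep positive
  λ: 23.069′ = 0.384483°; total 88.3844833
  E → positive
Point 2:
  Lat: 32.0065′ = 0.533442°; total 67.5334417
  N → positive
  Lon: 27.37′ = 0.456167°; total 28.4561667
  W ⇒ negate
Point 3:
  Lat: 77° + 59/60 + 31.6/3600 = 77 + 0.983333 + 0.008778 = 77.9921111
  N → positive
  Longitude: 28′ + 39.4″ = 28.65667′; 133 + 28.65667/60 = 133.4776111
  E → positive
Point 4:
  Lat: 43.222′ = 0.720367°; total 23.7203667
  S → negative
  Longitude: 12.447′ = 0.207450°; total 37.2074500
  E → positive
Point 5:
  φ: 7.8091′ = 0.130152°; total 89.1301517
  N ⇒ keep positive
  λ: 0 + 48.2368/60 = 0.8039467
  hemisphere W, so the sign is −

1. 26.342500, 88.384483
2. 67.533442, -28.456167
3. 77.992111, 133.477611
4. -23.720367, 37.207450
5. 89.130152, -0.803947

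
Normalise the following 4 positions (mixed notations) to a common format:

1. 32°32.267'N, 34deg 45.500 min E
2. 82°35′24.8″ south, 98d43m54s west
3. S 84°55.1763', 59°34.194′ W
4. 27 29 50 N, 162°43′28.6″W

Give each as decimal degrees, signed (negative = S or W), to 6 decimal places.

1. 32.537783, 34.758333
2. -82.590222, -98.731667
3. -84.919605, -59.569900
4. 27.497222, -162.724611

Point 1:
  Lat: 32 + 32.267/60 = 32.5377833
  N → positive
  λ: 34 + 45.5/60 = 34.7583333
  E ⇒ keep positive
Point 2:
  Latitude: 35′ + 24.8″ = 35.41333′; 82 + 35.41333/60 = 82.5902222
  S → negative
  λ: 98° + 43/60 + 54/3600 = 98 + 0.716667 + 0.015000 = 98.7316667
  W → negative
Point 3:
  Lat: 84 + 55.1763/60 = 84.9196050
  S ⇒ negate
  Lon: 59 + 34.194/60 = 59.5699000
  W ⇒ negate
Point 4:
  Latitude: 29′ + 50″ = 29.83333′; 27 + 29.83333/60 = 27.4972222
  N ⇒ keep positive
  λ: 43′ + 28.6″ = 43.47667′; 162 + 43.47667/60 = 162.7246111
  W ⇒ negate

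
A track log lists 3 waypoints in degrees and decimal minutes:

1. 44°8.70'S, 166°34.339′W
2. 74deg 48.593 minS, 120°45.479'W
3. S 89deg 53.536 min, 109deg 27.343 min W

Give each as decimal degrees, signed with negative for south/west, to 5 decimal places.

Point 1:
  φ: 8.7′ = 0.145000°; total 44.145000
  hemisphere S, so the sign is −
  λ: 34.339′ = 0.572317°; total 166.572317
  W ⇒ negate
Point 2:
  Lat: 74 + 48.593/60 = 74.809883
  S ⇒ negate
  λ: 120 + 45.479/60 = 120.757983
  W → negative
Point 3:
  Lat: 89 + 53.536/60 = 89.892267
  S ⇒ negate
  Longitude: 27.343′ = 0.455717°; total 109.455717
  W ⇒ negate

1. -44.14500, -166.57232
2. -74.80988, -120.75798
3. -89.89227, -109.45572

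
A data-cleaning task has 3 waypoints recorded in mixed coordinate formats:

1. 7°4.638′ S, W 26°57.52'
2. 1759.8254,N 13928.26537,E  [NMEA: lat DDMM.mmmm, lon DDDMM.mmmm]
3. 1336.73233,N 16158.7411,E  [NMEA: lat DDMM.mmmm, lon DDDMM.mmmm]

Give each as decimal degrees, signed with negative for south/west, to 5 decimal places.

Point 1:
  φ: 7 + 4.638/60 = 7.077300
  S → negative
  Lon: 57.52′ = 0.958667°; total 26.958667
  W ⇒ negate
Point 2:
  φ: split at 2 digits → 17° and 59.8254′; 17 + 59.8254/60 = 17.997090
  N → positive
  Longitude: split at 3 digits → 139° and 28.26537′; 139 + 28.26537/60 = 139.471090
  E → positive
Point 3:
  φ: split at 2 digits → 13° and 36.73233′; 13 + 36.73233/60 = 13.612206
  N → positive
  Lon: degrees = first 3 digits = 161, minutes = 58.7411; 161 + 58.7411/60 = 161.979018
  E ⇒ keep positive

1. -7.07730, -26.95867
2. 17.99709, 139.47109
3. 13.61221, 161.97902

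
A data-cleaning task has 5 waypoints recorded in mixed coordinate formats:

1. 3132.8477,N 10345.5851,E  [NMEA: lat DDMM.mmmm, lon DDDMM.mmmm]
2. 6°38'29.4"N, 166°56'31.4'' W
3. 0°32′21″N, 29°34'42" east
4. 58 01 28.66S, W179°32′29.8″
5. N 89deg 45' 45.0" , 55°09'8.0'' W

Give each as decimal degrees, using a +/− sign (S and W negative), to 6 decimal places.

1. 31.547462, 103.759752
2. 6.641500, -166.942056
3. 0.539167, 29.578333
4. -58.024628, -179.541611
5. 89.762500, -55.152222

Point 1:
  Lat: degrees = first 2 digits = 31, minutes = 32.8477; 31 + 32.8477/60 = 31.5474617
  N ⇒ keep positive
  Longitude: split at 3 digits → 103° and 45.5851′; 103 + 45.5851/60 = 103.7597517
  E → positive
Point 2:
  Latitude: 38′ + 29.4″ = 38.49000′; 6 + 38.49000/60 = 6.6415000
  N → positive
  Lon: 56′ + 31.4″ = 56.52333′; 166 + 56.52333/60 = 166.9420556
  W ⇒ negate
Point 3:
  Lat: 32′ + 21″ = 32.35000′; 0 + 32.35000/60 = 0.5391667
  N → positive
  Longitude: 34′ + 42″ = 34.70000′; 29 + 34.70000/60 = 29.5783333
  E → positive
Point 4:
  Latitude: 58 + 1/60 + 28.66/3600 = 58.0246278
  S ⇒ negate
  Longitude: 179 + 32/60 + 29.8/3600 = 179.5416111
  W ⇒ negate
Point 5:
  Latitude: 89 + 45/60 + 45/3600 = 89.7625000
  N → positive
  Longitude: 55° + 9/60 + 8/3600 = 55 + 0.150000 + 0.002222 = 55.1522222
  W ⇒ negate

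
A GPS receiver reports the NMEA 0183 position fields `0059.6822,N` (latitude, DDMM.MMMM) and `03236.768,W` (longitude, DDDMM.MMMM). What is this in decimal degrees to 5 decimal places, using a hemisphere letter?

φ: split at 2 digits → 00° and 59.6822′; 0 + 59.6822/60 = 0.994703
Lon: split at 3 digits → 032° and 36.768′; 32 + 36.768/60 = 32.612800

0.99470° N, 32.61280° W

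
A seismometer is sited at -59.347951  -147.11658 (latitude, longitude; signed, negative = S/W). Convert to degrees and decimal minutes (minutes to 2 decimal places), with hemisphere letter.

Latitude is negative → S; |value| = 59.347951
φ: 59° + 0.347951 × 60 = 59° 20.8771′
Longitude is negative → W; |value| = 147.116580
Longitude: minutes = (147.116580 − 147) × 60 = 6.9948

59° 20.88′ S, 147° 6.99′ W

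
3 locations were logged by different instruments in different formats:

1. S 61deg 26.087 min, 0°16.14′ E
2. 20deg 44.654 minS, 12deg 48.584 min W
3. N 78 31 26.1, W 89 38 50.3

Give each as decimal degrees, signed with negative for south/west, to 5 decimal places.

1. -61.43478, 0.26900
2. -20.74423, -12.80973
3. 78.52392, -89.64731

Point 1:
  φ: 26.087′ = 0.434783°; total 61.434783
  S → negative
  λ: 0 + 16.14/60 = 0.269000
  E ⇒ keep positive
Point 2:
  φ: 44.654′ = 0.744233°; total 20.744233
  hemisphere S, so the sign is −
  Longitude: 48.584′ = 0.809733°; total 12.809733
  W ⇒ negate
Point 3:
  Lat: 78° + 31/60 + 26.1/3600 = 78 + 0.516667 + 0.007250 = 78.523917
  N ⇒ keep positive
  Lon: 89° + 38/60 + 50.3/3600 = 89 + 0.633333 + 0.013972 = 89.647306
  W ⇒ negate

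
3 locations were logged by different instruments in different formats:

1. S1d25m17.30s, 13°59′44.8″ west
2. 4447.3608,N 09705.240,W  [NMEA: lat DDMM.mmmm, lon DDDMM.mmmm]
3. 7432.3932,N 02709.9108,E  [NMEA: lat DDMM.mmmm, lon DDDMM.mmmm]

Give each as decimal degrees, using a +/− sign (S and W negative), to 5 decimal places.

1. -1.42147, -13.99578
2. 44.78935, -97.08733
3. 74.53989, 27.16518

Point 1:
  Latitude: 1° + 25/60 + 17.3/3600 = 1 + 0.416667 + 0.004806 = 1.421472
  S ⇒ negate
  Longitude: 59′ + 44.8″ = 59.74667′; 13 + 59.74667/60 = 13.995778
  W → negative
Point 2:
  Lat: degrees = first 2 digits = 44, minutes = 47.3608; 44 + 47.3608/60 = 44.789347
  N → positive
  Lon: split at 3 digits → 097° and 5.24′; 97 + 5.24/60 = 97.087333
  W ⇒ negate
Point 3:
  Latitude: degrees = first 2 digits = 74, minutes = 32.3932; 74 + 32.3932/60 = 74.539887
  N → positive
  Longitude: degrees = first 3 digits = 27, minutes = 9.9108; 27 + 9.9108/60 = 27.165180
  E → positive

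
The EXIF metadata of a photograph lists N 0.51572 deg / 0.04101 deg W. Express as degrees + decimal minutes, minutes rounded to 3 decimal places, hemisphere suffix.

Lat: fractional part 0.515720 → 30.94320 minutes
Lon: minutes = (0.041010 − 0) × 60 = 2.46060

0° 30.943′ N, 0° 2.461′ W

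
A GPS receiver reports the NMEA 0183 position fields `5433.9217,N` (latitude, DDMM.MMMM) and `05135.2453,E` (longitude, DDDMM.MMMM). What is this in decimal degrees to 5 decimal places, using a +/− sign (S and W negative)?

φ: degrees = first 2 digits = 54, minutes = 33.9217; 54 + 33.9217/60 = 54.565362
N ⇒ keep positive
Longitude: degrees = first 3 digits = 51, minutes = 35.2453; 51 + 35.2453/60 = 51.587422
E ⇒ keep positive

54.56536, 51.58742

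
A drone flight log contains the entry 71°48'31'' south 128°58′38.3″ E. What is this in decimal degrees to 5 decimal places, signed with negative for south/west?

-71.80861, 128.97731

Lat: 71 + 48/60 + 31/3600 = 71.808611
S → negative
Longitude: 128 + 58/60 + 38.3/3600 = 128.977306
E ⇒ keep positive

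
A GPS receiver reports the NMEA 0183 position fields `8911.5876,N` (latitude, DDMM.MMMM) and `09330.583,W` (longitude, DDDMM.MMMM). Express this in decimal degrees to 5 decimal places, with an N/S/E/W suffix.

89.19313° N, 93.50972° W

Lat: degrees = first 2 digits = 89, minutes = 11.5876; 89 + 11.5876/60 = 89.193127
Longitude: degrees = first 3 digits = 93, minutes = 30.583; 93 + 30.583/60 = 93.509717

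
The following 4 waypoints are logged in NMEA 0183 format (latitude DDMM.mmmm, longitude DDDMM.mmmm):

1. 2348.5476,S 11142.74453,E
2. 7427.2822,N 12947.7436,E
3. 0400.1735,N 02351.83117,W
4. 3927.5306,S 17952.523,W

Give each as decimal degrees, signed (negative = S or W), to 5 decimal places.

1. -23.80913, 111.71241
2. 74.45470, 129.79573
3. 4.00289, -23.86385
4. -39.45884, -179.87538

Point 1:
  Lat: degrees = first 2 digits = 23, minutes = 48.5476; 23 + 48.5476/60 = 23.809127
  S ⇒ negate
  Lon: degrees = first 3 digits = 111, minutes = 42.74453; 111 + 42.74453/60 = 111.712409
  E ⇒ keep positive
Point 2:
  Latitude: split at 2 digits → 74° and 27.2822′; 74 + 27.2822/60 = 74.454703
  N → positive
  λ: degrees = first 3 digits = 129, minutes = 47.7436; 129 + 47.7436/60 = 129.795727
  E → positive
Point 3:
  φ: split at 2 digits → 04° and 0.1735′; 4 + 0.1735/60 = 4.002892
  N → positive
  Lon: split at 3 digits → 023° and 51.83117′; 23 + 51.83117/60 = 23.863853
  hemisphere W, so the sign is −
Point 4:
  Latitude: split at 2 digits → 39° and 27.5306′; 39 + 27.5306/60 = 39.458843
  hemisphere S, so the sign is −
  λ: split at 3 digits → 179° and 52.523′; 179 + 52.523/60 = 179.875383
  hemisphere W, so the sign is −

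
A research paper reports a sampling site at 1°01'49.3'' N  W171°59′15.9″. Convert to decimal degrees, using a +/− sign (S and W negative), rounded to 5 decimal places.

1.03036, -171.98775

Latitude: 1° + 1/60 + 49.3/3600 = 1 + 0.016667 + 0.013694 = 1.030361
N ⇒ keep positive
Lon: 59′ + 15.9″ = 59.26500′; 171 + 59.26500/60 = 171.987750
hemisphere W, so the sign is −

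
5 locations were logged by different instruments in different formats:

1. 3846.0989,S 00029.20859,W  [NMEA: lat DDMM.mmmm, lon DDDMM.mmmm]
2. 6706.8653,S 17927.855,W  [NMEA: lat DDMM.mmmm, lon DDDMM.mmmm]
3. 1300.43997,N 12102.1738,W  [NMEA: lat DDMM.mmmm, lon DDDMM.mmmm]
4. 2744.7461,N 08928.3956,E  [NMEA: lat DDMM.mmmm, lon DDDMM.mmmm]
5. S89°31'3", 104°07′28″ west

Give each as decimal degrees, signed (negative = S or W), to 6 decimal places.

1. -38.768315, -0.486810
2. -67.114422, -179.464250
3. 13.007333, -121.036230
4. 27.745768, 89.473260
5. -89.517500, -104.124444

Point 1:
  φ: split at 2 digits → 38° and 46.0989′; 38 + 46.0989/60 = 38.7683150
  S → negative
  λ: degrees = first 3 digits = 0, minutes = 29.20859; 0 + 29.20859/60 = 0.4868098
  W ⇒ negate
Point 2:
  Latitude: split at 2 digits → 67° and 6.8653′; 67 + 6.8653/60 = 67.1144217
  hemisphere S, so the sign is −
  Lon: split at 3 digits → 179° and 27.855′; 179 + 27.855/60 = 179.4642500
  W → negative
Point 3:
  Lat: degrees = first 2 digits = 13, minutes = 0.43997; 13 + 0.43997/60 = 13.0073328
  N → positive
  Longitude: degrees = first 3 digits = 121, minutes = 2.1738; 121 + 2.1738/60 = 121.0362300
  W → negative
Point 4:
  Lat: degrees = first 2 digits = 27, minutes = 44.7461; 27 + 44.7461/60 = 27.7457683
  N ⇒ keep positive
  Longitude: degrees = first 3 digits = 89, minutes = 28.3956; 89 + 28.3956/60 = 89.4732600
  E → positive
Point 5:
  Lat: 89 + 31/60 + 3/3600 = 89.5175000
  S → negative
  Longitude: 7′ + 28″ = 7.46667′; 104 + 7.46667/60 = 104.1244444
  hemisphere W, so the sign is −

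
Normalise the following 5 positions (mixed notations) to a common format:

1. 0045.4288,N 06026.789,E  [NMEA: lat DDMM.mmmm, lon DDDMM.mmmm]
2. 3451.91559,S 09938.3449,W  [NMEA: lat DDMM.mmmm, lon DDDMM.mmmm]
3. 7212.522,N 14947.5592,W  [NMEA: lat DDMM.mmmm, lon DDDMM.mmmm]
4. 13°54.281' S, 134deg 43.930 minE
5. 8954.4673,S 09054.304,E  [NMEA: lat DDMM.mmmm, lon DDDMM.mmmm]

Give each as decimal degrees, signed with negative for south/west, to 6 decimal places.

Point 1:
  φ: split at 2 digits → 00° and 45.4288′; 0 + 45.4288/60 = 0.7571467
  N ⇒ keep positive
  Lon: split at 3 digits → 060° and 26.789′; 60 + 26.789/60 = 60.4464833
  E ⇒ keep positive
Point 2:
  φ: split at 2 digits → 34° and 51.91559′; 34 + 51.91559/60 = 34.8652598
  hemisphere S, so the sign is −
  Lon: degrees = first 3 digits = 99, minutes = 38.3449; 99 + 38.3449/60 = 99.6390817
  hemisphere W, so the sign is −
Point 3:
  φ: split at 2 digits → 72° and 12.522′; 72 + 12.522/60 = 72.2087000
  N ⇒ keep positive
  λ: split at 3 digits → 149° and 47.5592′; 149 + 47.5592/60 = 149.7926533
  W ⇒ negate
Point 4:
  Lat: 54.281′ = 0.904683°; total 13.9046833
  S → negative
  Longitude: 43.93′ = 0.732167°; total 134.7321667
  E → positive
Point 5:
  Lat: split at 2 digits → 89° and 54.4673′; 89 + 54.4673/60 = 89.9077883
  S → negative
  λ: degrees = first 3 digits = 90, minutes = 54.304; 90 + 54.304/60 = 90.9050667
  E → positive

1. 0.757147, 60.446483
2. -34.865260, -99.639082
3. 72.208700, -149.792653
4. -13.904683, 134.732167
5. -89.907788, 90.905067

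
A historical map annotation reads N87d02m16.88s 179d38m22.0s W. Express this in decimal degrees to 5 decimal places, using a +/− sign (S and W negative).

87.03802, -179.63944

Lat: 87 + 2/60 + 16.88/3600 = 87.038022
N → positive
Lon: 38′ + 22″ = 38.36667′; 179 + 38.36667/60 = 179.639444
W ⇒ negate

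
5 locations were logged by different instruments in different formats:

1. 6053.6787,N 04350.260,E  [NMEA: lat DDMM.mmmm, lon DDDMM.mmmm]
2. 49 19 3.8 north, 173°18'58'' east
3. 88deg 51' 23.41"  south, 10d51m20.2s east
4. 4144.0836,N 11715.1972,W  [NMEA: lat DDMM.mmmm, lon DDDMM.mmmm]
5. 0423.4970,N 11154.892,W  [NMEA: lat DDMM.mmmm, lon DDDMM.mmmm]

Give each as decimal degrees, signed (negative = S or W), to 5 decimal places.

1. 60.89465, 43.83767
2. 49.31772, 173.31611
3. -88.85650, 10.85561
4. 41.73473, -117.25329
5. 4.39162, -111.91487

Point 1:
  Lat: degrees = first 2 digits = 60, minutes = 53.6787; 60 + 53.6787/60 = 60.894645
  N ⇒ keep positive
  Longitude: split at 3 digits → 043° and 50.26′; 43 + 50.26/60 = 43.837667
  E ⇒ keep positive
Point 2:
  Latitude: 49 + 19/60 + 3.8/3600 = 49.317722
  N ⇒ keep positive
  Longitude: 173 + 18/60 + 58/3600 = 173.316111
  E → positive
Point 3:
  Lat: 88 + 51/60 + 23.41/3600 = 88.856503
  S ⇒ negate
  Longitude: 10° + 51/60 + 20.2/3600 = 10 + 0.850000 + 0.005611 = 10.855611
  E ⇒ keep positive
Point 4:
  Latitude: split at 2 digits → 41° and 44.0836′; 41 + 44.0836/60 = 41.734727
  N ⇒ keep positive
  Longitude: split at 3 digits → 117° and 15.1972′; 117 + 15.1972/60 = 117.253287
  W ⇒ negate
Point 5:
  φ: degrees = first 2 digits = 4, minutes = 23.497; 4 + 23.497/60 = 4.391617
  N → positive
  λ: split at 3 digits → 111° and 54.892′; 111 + 54.892/60 = 111.914867
  W → negative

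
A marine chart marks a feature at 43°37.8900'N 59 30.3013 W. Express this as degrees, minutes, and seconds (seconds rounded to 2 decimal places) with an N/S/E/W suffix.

43°37′53.40″ N, 59°30′18.08″ W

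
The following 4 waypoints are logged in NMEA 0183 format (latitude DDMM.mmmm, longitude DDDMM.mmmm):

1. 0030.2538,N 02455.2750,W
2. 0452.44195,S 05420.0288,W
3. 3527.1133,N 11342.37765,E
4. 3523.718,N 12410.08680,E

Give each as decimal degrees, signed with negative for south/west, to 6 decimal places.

1. 0.504230, -24.921250
2. -4.874033, -54.333813
3. 35.451888, 113.706294
4. 35.395300, 124.168113

Point 1:
  Latitude: split at 2 digits → 00° and 30.2538′; 0 + 30.2538/60 = 0.5042300
  N ⇒ keep positive
  Lon: split at 3 digits → 024° and 55.275′; 24 + 55.275/60 = 24.9212500
  W ⇒ negate
Point 2:
  Latitude: split at 2 digits → 04° and 52.44195′; 4 + 52.44195/60 = 4.8740325
  S ⇒ negate
  Longitude: split at 3 digits → 054° and 20.0288′; 54 + 20.0288/60 = 54.3338133
  hemisphere W, so the sign is −
Point 3:
  Latitude: split at 2 digits → 35° and 27.1133′; 35 + 27.1133/60 = 35.4518883
  N ⇒ keep positive
  Longitude: split at 3 digits → 113° and 42.37765′; 113 + 42.37765/60 = 113.7062942
  E ⇒ keep positive
Point 4:
  Latitude: degrees = first 2 digits = 35, minutes = 23.718; 35 + 23.718/60 = 35.3953000
  N → positive
  Longitude: degrees = first 3 digits = 124, minutes = 10.0868; 124 + 10.0868/60 = 124.1681133
  E → positive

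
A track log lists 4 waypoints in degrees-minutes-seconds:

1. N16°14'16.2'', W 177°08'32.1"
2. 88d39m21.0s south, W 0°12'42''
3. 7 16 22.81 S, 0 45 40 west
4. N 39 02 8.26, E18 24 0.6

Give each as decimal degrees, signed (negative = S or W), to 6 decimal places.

Point 1:
  Latitude: 14′ + 16.2″ = 14.27000′; 16 + 14.27000/60 = 16.2378333
  N ⇒ keep positive
  λ: 177° + 8/60 + 32.1/3600 = 177 + 0.133333 + 0.008917 = 177.1422500
  W ⇒ negate
Point 2:
  φ: 88° + 39/60 + 21/3600 = 88 + 0.650000 + 0.005833 = 88.6558333
  hemisphere S, so the sign is −
  Lon: 12′ + 42″ = 12.70000′; 0 + 12.70000/60 = 0.2116667
  W → negative
Point 3:
  Lat: 7° + 16/60 + 22.81/3600 = 7 + 0.266667 + 0.006336 = 7.2730028
  S ⇒ negate
  λ: 45′ + 40″ = 45.66667′; 0 + 45.66667/60 = 0.7611111
  W ⇒ negate
Point 4:
  Latitude: 39° + 2/60 + 8.26/3600 = 39 + 0.033333 + 0.002294 = 39.0356278
  N ⇒ keep positive
  λ: 18° + 24/60 + 0.6/3600 = 18 + 0.400000 + 0.000167 = 18.4001667
  E ⇒ keep positive

1. 16.237833, -177.142250
2. -88.655833, -0.211667
3. -7.273003, -0.761111
4. 39.035628, 18.400167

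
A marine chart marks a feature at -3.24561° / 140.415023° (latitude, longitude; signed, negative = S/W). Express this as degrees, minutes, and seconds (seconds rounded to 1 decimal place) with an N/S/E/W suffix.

Latitude is negative → S; |value| = 3.245610
Latitude: 0.245610° → 14.73660′; 0.73660 × 60 = 44.196″
λ: 0.415023 × 60 = 24.90138′ → 24′, remainder × 60 = 54.083″

3°14′44.2″ S, 140°24′54.1″ E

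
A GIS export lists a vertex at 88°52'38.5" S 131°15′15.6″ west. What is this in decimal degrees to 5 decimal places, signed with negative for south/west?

-88.87736, -131.25433

φ: 52′ + 38.5″ = 52.64167′; 88 + 52.64167/60 = 88.877361
S → negative
Longitude: 131° + 15/60 + 15.6/3600 = 131 + 0.250000 + 0.004333 = 131.254333
W → negative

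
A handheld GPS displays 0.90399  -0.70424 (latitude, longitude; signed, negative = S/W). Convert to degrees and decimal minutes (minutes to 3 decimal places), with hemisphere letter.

Lat: 0° + 0.903990 × 60 = 0° 54.23940′
Longitude is negative → W; |value| = 0.704240
Lon: minutes = (0.704240 − 0) × 60 = 42.25440

0° 54.239′ N, 0° 42.254′ W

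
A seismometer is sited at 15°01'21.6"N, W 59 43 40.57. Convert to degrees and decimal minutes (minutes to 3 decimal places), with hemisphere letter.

15° 1.360′ N, 59° 43.676′ W

Latitude: 1 + 21.6/60 = 1.36000′
Longitude: seconds/60 = 0.67617; minutes = 43 + 0.67617 = 43.67617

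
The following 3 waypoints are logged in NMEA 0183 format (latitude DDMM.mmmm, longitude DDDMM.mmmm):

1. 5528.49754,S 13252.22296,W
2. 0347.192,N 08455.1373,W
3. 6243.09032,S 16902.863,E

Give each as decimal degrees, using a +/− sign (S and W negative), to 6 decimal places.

1. -55.474959, -132.870383
2. 3.786533, -84.918955
3. -62.718172, 169.047717

Point 1:
  Lat: split at 2 digits → 55° and 28.49754′; 55 + 28.49754/60 = 55.4749590
  S → negative
  λ: degrees = first 3 digits = 132, minutes = 52.22296; 132 + 52.22296/60 = 132.8703827
  hemisphere W, so the sign is −
Point 2:
  Lat: split at 2 digits → 03° and 47.192′; 3 + 47.192/60 = 3.7865333
  N ⇒ keep positive
  λ: split at 3 digits → 084° and 55.1373′; 84 + 55.1373/60 = 84.9189550
  W ⇒ negate
Point 3:
  Latitude: split at 2 digits → 62° and 43.09032′; 62 + 43.09032/60 = 62.7181720
  hemisphere S, so the sign is −
  λ: degrees = first 3 digits = 169, minutes = 2.863; 169 + 2.863/60 = 169.0477167
  E → positive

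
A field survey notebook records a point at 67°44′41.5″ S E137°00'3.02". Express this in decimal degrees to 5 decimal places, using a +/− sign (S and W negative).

-67.74486, 137.00084

Lat: 67 + 44/60 + 41.5/3600 = 67.744861
S ⇒ negate
Lon: 137 + 0/60 + 3.02/3600 = 137.000839
E → positive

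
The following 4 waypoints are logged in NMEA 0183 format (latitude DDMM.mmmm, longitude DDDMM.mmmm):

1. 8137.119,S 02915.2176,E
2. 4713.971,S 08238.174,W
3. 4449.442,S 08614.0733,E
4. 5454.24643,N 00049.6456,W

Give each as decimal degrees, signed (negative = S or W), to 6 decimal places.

1. -81.618650, 29.253627
2. -47.232850, -82.636233
3. -44.824033, 86.234555
4. 54.904107, -0.827427

Point 1:
  Lat: degrees = first 2 digits = 81, minutes = 37.119; 81 + 37.119/60 = 81.6186500
  hemisphere S, so the sign is −
  λ: split at 3 digits → 029° and 15.2176′; 29 + 15.2176/60 = 29.2536267
  E ⇒ keep positive
Point 2:
  Lat: split at 2 digits → 47° and 13.971′; 47 + 13.971/60 = 47.2328500
  S → negative
  λ: split at 3 digits → 082° and 38.174′; 82 + 38.174/60 = 82.6362333
  W → negative
Point 3:
  φ: split at 2 digits → 44° and 49.442′; 44 + 49.442/60 = 44.8240333
  hemisphere S, so the sign is −
  Longitude: split at 3 digits → 086° and 14.0733′; 86 + 14.0733/60 = 86.2345550
  E ⇒ keep positive
Point 4:
  φ: split at 2 digits → 54° and 54.24643′; 54 + 54.24643/60 = 54.9041072
  N → positive
  Lon: degrees = first 3 digits = 0, minutes = 49.6456; 0 + 49.6456/60 = 0.8274267
  hemisphere W, so the sign is −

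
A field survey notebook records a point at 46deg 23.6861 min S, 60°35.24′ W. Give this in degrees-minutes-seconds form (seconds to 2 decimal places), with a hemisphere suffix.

Lat: fractional minutes 0.68610 × 60 = 41.1660″
Lon: fractional minutes 0.24000 × 60 = 14.4000″

46°23′41.17″ S, 60°35′14.40″ W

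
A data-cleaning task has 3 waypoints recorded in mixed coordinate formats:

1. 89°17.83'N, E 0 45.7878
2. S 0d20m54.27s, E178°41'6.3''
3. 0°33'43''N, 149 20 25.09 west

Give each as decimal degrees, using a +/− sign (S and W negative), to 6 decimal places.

Point 1:
  φ: 17.83′ = 0.297167°; total 89.2971667
  N → positive
  Lon: 45.7878′ = 0.763130°; total 0.7631300
  E → positive
Point 2:
  Lat: 20′ + 54.27″ = 20.90450′; 0 + 20.90450/60 = 0.3484083
  S → negative
  Longitude: 178° + 41/60 + 6.3/3600 = 178 + 0.683333 + 0.001750 = 178.6850833
  E ⇒ keep positive
Point 3:
  Lat: 0° + 33/60 + 43/3600 = 0 + 0.550000 + 0.011944 = 0.5619444
  N → positive
  Longitude: 20′ + 25.09″ = 20.41817′; 149 + 20.41817/60 = 149.3403028
  hemisphere W, so the sign is −

1. 89.297167, 0.763130
2. -0.348408, 178.685083
3. 0.561944, -149.340303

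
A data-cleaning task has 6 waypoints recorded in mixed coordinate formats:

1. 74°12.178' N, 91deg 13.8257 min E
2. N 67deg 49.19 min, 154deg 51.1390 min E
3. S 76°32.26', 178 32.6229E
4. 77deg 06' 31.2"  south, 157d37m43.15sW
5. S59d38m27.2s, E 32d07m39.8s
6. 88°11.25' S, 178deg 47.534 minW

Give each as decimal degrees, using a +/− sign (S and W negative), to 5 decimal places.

Point 1:
  Latitude: 12.178′ = 0.202967°; total 74.202967
  N → positive
  λ: 91 + 13.8257/60 = 91.230428
  E ⇒ keep positive
Point 2:
  Lat: 67 + 49.19/60 = 67.819833
  N ⇒ keep positive
  Lon: 154 + 51.139/60 = 154.852317
  E → positive
Point 3:
  Lat: 76 + 32.26/60 = 76.537667
  hemisphere S, so the sign is −
  Lon: 32.6229′ = 0.543715°; total 178.543715
  E ⇒ keep positive
Point 4:
  Lat: 6′ + 31.2″ = 6.52000′; 77 + 6.52000/60 = 77.108667
  S → negative
  λ: 37′ + 43.15″ = 37.71917′; 157 + 37.71917/60 = 157.628653
  W → negative
Point 5:
  Latitude: 38′ + 27.2″ = 38.45333′; 59 + 38.45333/60 = 59.640889
  hemisphere S, so the sign is −
  Lon: 32 + 7/60 + 39.8/3600 = 32.127722
  E ⇒ keep positive
Point 6:
  Lat: 11.25′ = 0.187500°; total 88.187500
  S ⇒ negate
  Longitude: 178 + 47.534/60 = 178.792233
  W → negative

1. 74.20297, 91.23043
2. 67.81983, 154.85232
3. -76.53767, 178.54372
4. -77.10867, -157.62865
5. -59.64089, 32.12772
6. -88.18750, -178.79223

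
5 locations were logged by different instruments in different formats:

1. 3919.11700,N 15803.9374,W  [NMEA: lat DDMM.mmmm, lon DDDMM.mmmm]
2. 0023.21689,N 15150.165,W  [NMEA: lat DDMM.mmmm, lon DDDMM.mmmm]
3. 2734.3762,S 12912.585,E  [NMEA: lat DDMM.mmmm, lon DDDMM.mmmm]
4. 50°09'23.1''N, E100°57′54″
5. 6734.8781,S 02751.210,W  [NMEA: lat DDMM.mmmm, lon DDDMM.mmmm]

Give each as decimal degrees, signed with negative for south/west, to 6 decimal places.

Point 1:
  Lat: degrees = first 2 digits = 39, minutes = 19.117; 39 + 19.117/60 = 39.3186167
  N ⇒ keep positive
  Longitude: split at 3 digits → 158° and 3.9374′; 158 + 3.9374/60 = 158.0656233
  hemisphere W, so the sign is −
Point 2:
  Latitude: degrees = first 2 digits = 0, minutes = 23.21689; 0 + 23.21689/60 = 0.3869482
  N ⇒ keep positive
  Lon: degrees = first 3 digits = 151, minutes = 50.165; 151 + 50.165/60 = 151.8360833
  hemisphere W, so the sign is −
Point 3:
  Lat: split at 2 digits → 27° and 34.3762′; 27 + 34.3762/60 = 27.5729367
  S → negative
  Longitude: degrees = first 3 digits = 129, minutes = 12.585; 129 + 12.585/60 = 129.2097500
  E ⇒ keep positive
Point 4:
  φ: 50 + 9/60 + 23.1/3600 = 50.1564167
  N → positive
  Lon: 100 + 57/60 + 54/3600 = 100.9650000
  E ⇒ keep positive
Point 5:
  φ: split at 2 digits → 67° and 34.8781′; 67 + 34.8781/60 = 67.5813017
  hemisphere S, so the sign is −
  λ: split at 3 digits → 027° and 51.21′; 27 + 51.21/60 = 27.8535000
  hemisphere W, so the sign is −

1. 39.318617, -158.065623
2. 0.386948, -151.836083
3. -27.572937, 129.209750
4. 50.156417, 100.965000
5. -67.581302, -27.853500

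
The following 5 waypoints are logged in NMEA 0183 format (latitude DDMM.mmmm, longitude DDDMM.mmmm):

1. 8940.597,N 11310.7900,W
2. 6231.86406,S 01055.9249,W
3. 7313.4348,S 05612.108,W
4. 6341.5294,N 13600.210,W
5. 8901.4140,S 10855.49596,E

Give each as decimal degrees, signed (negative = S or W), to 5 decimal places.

Point 1:
  φ: degrees = first 2 digits = 89, minutes = 40.597; 89 + 40.597/60 = 89.676617
  N → positive
  λ: split at 3 digits → 113° and 10.79′; 113 + 10.79/60 = 113.179833
  W ⇒ negate
Point 2:
  φ: degrees = first 2 digits = 62, minutes = 31.86406; 62 + 31.86406/60 = 62.531068
  hemisphere S, so the sign is −
  Longitude: degrees = first 3 digits = 10, minutes = 55.9249; 10 + 55.9249/60 = 10.932082
  W ⇒ negate
Point 3:
  φ: split at 2 digits → 73° and 13.4348′; 73 + 13.4348/60 = 73.223913
  hemisphere S, so the sign is −
  Longitude: degrees = first 3 digits = 56, minutes = 12.108; 56 + 12.108/60 = 56.201800
  W → negative
Point 4:
  φ: split at 2 digits → 63° and 41.5294′; 63 + 41.5294/60 = 63.692157
  N ⇒ keep positive
  λ: degrees = first 3 digits = 136, minutes = 0.21; 136 + 0.21/60 = 136.003500
  hemisphere W, so the sign is −
Point 5:
  Lat: split at 2 digits → 89° and 1.414′; 89 + 1.414/60 = 89.023567
  S ⇒ negate
  λ: split at 3 digits → 108° and 55.49596′; 108 + 55.49596/60 = 108.924933
  E → positive

1. 89.67662, -113.17983
2. -62.53107, -10.93208
3. -73.22391, -56.20180
4. 63.69216, -136.00350
5. -89.02357, 108.92493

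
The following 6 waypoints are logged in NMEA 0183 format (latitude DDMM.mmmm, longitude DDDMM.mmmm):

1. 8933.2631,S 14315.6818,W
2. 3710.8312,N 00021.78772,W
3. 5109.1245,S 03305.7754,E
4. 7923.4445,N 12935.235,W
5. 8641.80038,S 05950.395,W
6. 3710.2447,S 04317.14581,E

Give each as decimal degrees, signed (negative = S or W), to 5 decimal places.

Point 1:
  Latitude: split at 2 digits → 89° and 33.2631′; 89 + 33.2631/60 = 89.554385
  hemisphere S, so the sign is −
  λ: split at 3 digits → 143° and 15.6818′; 143 + 15.6818/60 = 143.261363
  W ⇒ negate
Point 2:
  Lat: split at 2 digits → 37° and 10.8312′; 37 + 10.8312/60 = 37.180520
  N → positive
  Longitude: split at 3 digits → 000° and 21.78772′; 0 + 21.78772/60 = 0.363129
  W → negative
Point 3:
  Latitude: degrees = first 2 digits = 51, minutes = 9.1245; 51 + 9.1245/60 = 51.152075
  S → negative
  Lon: split at 3 digits → 033° and 5.7754′; 33 + 5.7754/60 = 33.096257
  E ⇒ keep positive
Point 4:
  Latitude: degrees = first 2 digits = 79, minutes = 23.4445; 79 + 23.4445/60 = 79.390742
  N ⇒ keep positive
  Lon: split at 3 digits → 129° and 35.235′; 129 + 35.235/60 = 129.587250
  W ⇒ negate
Point 5:
  Latitude: degrees = first 2 digits = 86, minutes = 41.80038; 86 + 41.80038/60 = 86.696673
  S → negative
  Longitude: degrees = first 3 digits = 59, minutes = 50.395; 59 + 50.395/60 = 59.839917
  W → negative
Point 6:
  φ: split at 2 digits → 37° and 10.2447′; 37 + 10.2447/60 = 37.170745
  hemisphere S, so the sign is −
  Lon: degrees = first 3 digits = 43, minutes = 17.14581; 43 + 17.14581/60 = 43.285764
  E ⇒ keep positive

1. -89.55439, -143.26136
2. 37.18052, -0.36313
3. -51.15208, 33.09626
4. 79.39074, -129.58725
5. -86.69667, -59.83992
6. -37.17075, 43.28576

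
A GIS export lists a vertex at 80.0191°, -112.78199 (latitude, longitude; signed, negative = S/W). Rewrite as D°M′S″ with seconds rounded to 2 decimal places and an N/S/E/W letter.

Latitude: 0.019100° → 1.14600′; 0.14600 × 60 = 8.7600″
Longitude is negative → W; |value| = 112.781990
λ: 0.781990 × 60 = 46.91940′ → 46′, remainder × 60 = 55.1640″

80°01′8.76″ N, 112°46′55.16″ W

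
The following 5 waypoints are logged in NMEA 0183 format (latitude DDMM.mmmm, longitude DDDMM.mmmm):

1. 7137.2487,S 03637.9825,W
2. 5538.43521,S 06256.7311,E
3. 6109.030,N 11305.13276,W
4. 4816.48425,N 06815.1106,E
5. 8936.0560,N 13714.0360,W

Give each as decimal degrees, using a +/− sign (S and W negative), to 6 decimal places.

1. -71.620812, -36.633042
2. -55.640587, 62.945518
3. 61.150500, -113.085546
4. 48.274738, 68.251843
5. 89.600933, -137.233933

Point 1:
  φ: split at 2 digits → 71° and 37.2487′; 71 + 37.2487/60 = 71.6208117
  S → negative
  λ: degrees = first 3 digits = 36, minutes = 37.9825; 36 + 37.9825/60 = 36.6330417
  hemisphere W, so the sign is −
Point 2:
  Lat: split at 2 digits → 55° and 38.43521′; 55 + 38.43521/60 = 55.6405868
  hemisphere S, so the sign is −
  λ: split at 3 digits → 062° and 56.7311′; 62 + 56.7311/60 = 62.9455183
  E ⇒ keep positive
Point 3:
  Latitude: split at 2 digits → 61° and 9.03′; 61 + 9.03/60 = 61.1505000
  N ⇒ keep positive
  λ: split at 3 digits → 113° and 5.13276′; 113 + 5.13276/60 = 113.0855460
  W → negative
Point 4:
  φ: split at 2 digits → 48° and 16.48425′; 48 + 16.48425/60 = 48.2747375
  N ⇒ keep positive
  λ: split at 3 digits → 068° and 15.1106′; 68 + 15.1106/60 = 68.2518433
  E → positive
Point 5:
  φ: split at 2 digits → 89° and 36.056′; 89 + 36.056/60 = 89.6009333
  N ⇒ keep positive
  Lon: split at 3 digits → 137° and 14.036′; 137 + 14.036/60 = 137.2339333
  W ⇒ negate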